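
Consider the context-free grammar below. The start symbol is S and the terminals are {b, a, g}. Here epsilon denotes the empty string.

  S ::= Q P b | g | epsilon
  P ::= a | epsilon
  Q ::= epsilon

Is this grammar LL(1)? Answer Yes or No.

FIRST(S) = {epsilon, a, b, g}
FIRST(P) = {epsilon, a}
FIRST(Q) = {epsilon}
FOLLOW(S) = {$}
FOLLOW(P) = {b}
FOLLOW(Q) = {a, b}
Each cell of M receives at most one production.

Yes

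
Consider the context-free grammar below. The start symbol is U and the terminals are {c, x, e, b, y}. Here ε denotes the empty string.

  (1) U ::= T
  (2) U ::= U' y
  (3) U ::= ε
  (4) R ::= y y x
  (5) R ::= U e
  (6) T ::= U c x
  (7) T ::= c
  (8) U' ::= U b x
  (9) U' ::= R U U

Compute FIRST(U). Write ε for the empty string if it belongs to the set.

FIRST(U): from U::=T we get {b, c, e, y}; from U::=U' y we get {b, c, e, y}; from U::=ε we get {ε}. So FIRST(U) = {ε, b, c, e, y}.
FIRST(R): from R::=y y x we get {y}; from R::=U e we get {b, c, e, y}. So FIRST(R) = {b, c, e, y}.
FIRST(T): from T::=U c x we get {b, c, e, y}; from T::=c we get {c}. So FIRST(T) = {b, c, e, y}.
FIRST(U'): from U'::=U b x we get {b, c, e, y}; from U'::=R U U we get {b, c, e, y}. So FIRST(U') = {b, c, e, y}.

{ε, b, c, e, y}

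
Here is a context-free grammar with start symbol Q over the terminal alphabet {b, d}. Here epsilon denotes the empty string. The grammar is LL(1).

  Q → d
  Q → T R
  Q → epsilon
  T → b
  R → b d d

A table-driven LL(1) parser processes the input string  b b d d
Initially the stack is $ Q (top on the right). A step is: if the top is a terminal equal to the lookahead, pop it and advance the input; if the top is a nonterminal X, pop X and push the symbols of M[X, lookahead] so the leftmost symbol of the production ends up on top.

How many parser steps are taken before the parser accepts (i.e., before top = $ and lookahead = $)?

7

step 1: stack=$ Q  input=b b d d $  — expand Q → T R
step 2: stack=$ R T  input=b b d d $  — expand T → b
step 3: stack=$ R b  input=b b d d $  — match b
step 4: stack=$ R  input=b d d $  — expand R → b d d
step 5: stack=$ d d b  input=b d d $  — match b
step 6: stack=$ d d  input=d d $  — match d
step 7: stack=$ d  input=d $  — match d
Accept reached after 7 steps.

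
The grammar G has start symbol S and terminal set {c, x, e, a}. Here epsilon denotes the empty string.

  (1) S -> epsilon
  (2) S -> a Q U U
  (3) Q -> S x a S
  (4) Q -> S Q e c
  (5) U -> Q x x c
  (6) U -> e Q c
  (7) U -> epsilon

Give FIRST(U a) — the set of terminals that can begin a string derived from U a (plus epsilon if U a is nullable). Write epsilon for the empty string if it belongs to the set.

{a, e, x}

FIRST(S) = {epsilon, a}
FIRST(Q) = {a, x}  (via S x a S, S Q e c)
FIRST(U) = {epsilon, a, e, x}  (via Q x x c)
FIRST(U a): take FIRST of each symbol in turn, carrying on past any symbol whose FIRST contains epsilon; result {a, e, x}.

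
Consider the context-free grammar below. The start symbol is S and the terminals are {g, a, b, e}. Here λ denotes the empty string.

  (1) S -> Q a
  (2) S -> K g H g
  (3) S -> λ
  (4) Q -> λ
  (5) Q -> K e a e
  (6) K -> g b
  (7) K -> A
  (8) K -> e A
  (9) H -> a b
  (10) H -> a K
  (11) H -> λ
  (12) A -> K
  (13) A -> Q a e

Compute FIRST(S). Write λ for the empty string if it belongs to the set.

FIRST(H): from H->a b we get {a}; from H->a K we get {a}; from H->λ we get {λ}. So FIRST(H) = {λ, a}.
FIRST(S): from S->Q a we get {a, e, g}; from S->K g H g we get {a, e, g}; from S->λ we get {λ}. So FIRST(S) = {λ, a, e, g}.
FIRST(Q): from Q->λ we get {λ}; from Q->K e a e we get {a, e, g}. So FIRST(Q) = {λ, a, e, g}.
FIRST(K): from K->g b we get {g}; from K->A we get {a, e, g}; from K->e A we get {e}. So FIRST(K) = {a, e, g}.
FIRST(A): from A->K we get {a, e, g}; from A->Q a e we get {a, e, g}. So FIRST(A) = {a, e, g}.

{λ, a, e, g}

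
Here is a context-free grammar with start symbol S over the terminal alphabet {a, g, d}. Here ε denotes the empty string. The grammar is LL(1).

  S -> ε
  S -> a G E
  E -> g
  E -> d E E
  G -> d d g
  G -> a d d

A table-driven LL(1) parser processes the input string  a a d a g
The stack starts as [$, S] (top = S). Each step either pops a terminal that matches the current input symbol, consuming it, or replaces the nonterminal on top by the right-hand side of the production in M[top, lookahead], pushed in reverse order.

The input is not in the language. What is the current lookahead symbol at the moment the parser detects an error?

     Stack      Input        Action
  1  $ S        a a d a g $  expand S -> a G E
  2  $ E G a    a a d a g $  match a
  3  $ E G      a d a g $    expand G -> a d d
  4  $ E d d a  a d a g $    match a
  5  $ E d d    d a g $      match d
  6  $ E d      a g $        error: top is terminal d but lookahead is a

a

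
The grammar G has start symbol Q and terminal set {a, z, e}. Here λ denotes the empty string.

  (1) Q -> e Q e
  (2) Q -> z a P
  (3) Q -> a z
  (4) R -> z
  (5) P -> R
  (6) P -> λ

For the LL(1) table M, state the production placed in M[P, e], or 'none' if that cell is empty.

FIRST(Q): from Q->e Q e we get {e}; from Q->z a P we get {z}; from Q->a z we get {a}. So FIRST(Q) = {a, e, z}.
FIRST(R): from R->z we get {z}. So FIRST(R) = {z}.
FIRST(P): from P->R we get {z}; from P->λ we get {λ}. So FIRST(P) = {λ, z}.
FOLLOW(Q) includes $ since Q is the start symbol.
FOLLOW(Q): in Q->e Q e, Q is followed by e with FIRST {e}. Thus FOLLOW(Q) = {$, e}.
FOLLOW(P): in Q->z a P, the suffix after P is empty, so FOLLOW(P) ⊇ FOLLOW(Q) = {$, e}. Thus FOLLOW(P) = {$, e}.
For P -> R: FIRST(R) = {z}, so it goes in M[P, t] for t ∈ {z}.
For P -> λ: FIRST(λ) = {λ}, so it goes in M[P, t] for t ∈ {}; since λ ∈ FIRST, also for every t ∈ FOLLOW(P) = {$, e}.

P -> λ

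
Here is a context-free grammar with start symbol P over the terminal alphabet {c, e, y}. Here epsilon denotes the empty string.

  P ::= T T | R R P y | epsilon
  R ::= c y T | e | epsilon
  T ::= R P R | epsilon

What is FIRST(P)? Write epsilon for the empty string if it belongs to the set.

{epsilon, c, e, y}

FIRST(R) = {epsilon, c, e}
FIRST(P) = {epsilon, c, e, y}  (via T T, R R P y)
FIRST(T) = {epsilon, c, e, y}  (via R P R)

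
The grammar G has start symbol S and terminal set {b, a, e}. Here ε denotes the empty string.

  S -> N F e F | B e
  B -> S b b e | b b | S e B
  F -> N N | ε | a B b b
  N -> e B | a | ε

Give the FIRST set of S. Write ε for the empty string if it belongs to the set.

FIRST(N): from N->e B we get {e}; from N->a we get {a}; from N->ε we get {ε}. So FIRST(N) = {ε, a, e}.
FIRST(F): from F->N N we get {ε, a, e}; from F->ε we get {ε}; from F->a B b b we get {a}. So FIRST(F) = {ε, a, e}.
FIRST(S): from S->N F e F we get {a, e}; from S->B e we get {a, b, e}. So FIRST(S) = {a, b, e}.
FIRST(B): from B->S b b e we get {a, b, e}; from B->b b we get {b}; from B->S e B we get {a, b, e}. So FIRST(B) = {a, b, e}.

{a, b, e}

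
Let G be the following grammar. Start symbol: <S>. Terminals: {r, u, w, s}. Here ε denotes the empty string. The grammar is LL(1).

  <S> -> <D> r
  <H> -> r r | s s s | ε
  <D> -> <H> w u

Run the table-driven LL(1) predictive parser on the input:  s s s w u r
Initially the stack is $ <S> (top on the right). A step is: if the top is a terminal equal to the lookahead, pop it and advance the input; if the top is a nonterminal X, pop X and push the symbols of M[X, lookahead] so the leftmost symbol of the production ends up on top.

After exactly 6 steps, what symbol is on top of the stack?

w

     Stack          Input          Action
  1  $ <S>          s s s w u r $  expand <S> -> <D> r
  2  $ r <D>        s s s w u r $  expand <D> -> <H> w u
  3  $ r u w <H>    s s s w u r $  expand <H> -> s s s
  4  $ r u w s s s  s s s w u r $  match s
  5  $ r u w s s    s s w u r $    match s
  6  $ r u w s      s w u r $      match s
Stack after step 6: $ r u w (top = w).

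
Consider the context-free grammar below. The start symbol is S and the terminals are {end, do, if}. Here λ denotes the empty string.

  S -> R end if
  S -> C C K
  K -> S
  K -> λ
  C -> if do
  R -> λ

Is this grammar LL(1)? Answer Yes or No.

FIRST(S) = {end, if}
FIRST(K) = {λ, end, if}
FIRST(C) = {if}
FIRST(R) = {λ}
FOLLOW(S) = {$}
FOLLOW(K) = {$}
FOLLOW(C) = {$, end, if}
FOLLOW(R) = {end}
Each cell of M receives at most one production.

Yes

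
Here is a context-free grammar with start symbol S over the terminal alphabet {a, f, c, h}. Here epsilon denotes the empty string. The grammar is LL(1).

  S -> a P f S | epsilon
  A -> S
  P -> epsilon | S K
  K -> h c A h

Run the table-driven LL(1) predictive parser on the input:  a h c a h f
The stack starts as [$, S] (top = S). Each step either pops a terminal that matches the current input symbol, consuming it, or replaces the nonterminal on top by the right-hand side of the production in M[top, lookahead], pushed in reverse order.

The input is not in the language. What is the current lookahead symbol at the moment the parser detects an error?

f

step 1: stack=$ S  input=a h c a h f $  — expand S -> a P f S
step 2: stack=$ S f P a  input=a h c a h f $  — match a
step 3: stack=$ S f P  input=h c a h f $  — expand P -> S K
step 4: stack=$ S f K S  input=h c a h f $  — expand S -> epsilon
step 5: stack=$ S f K  input=h c a h f $  — expand K -> h c A h
step 6: stack=$ S f h A c h  input=h c a h f $  — match h
step 7: stack=$ S f h A c  input=c a h f $  — match c
step 8: stack=$ S f h A  input=a h f $  — expand A -> S
step 9: stack=$ S f h S  input=a h f $  — expand S -> a P f S
step 10: stack=$ S f h S f P a  input=a h f $  — match a
step 11: stack=$ S f h S f P  input=h f $  — expand P -> S K
step 12: stack=$ S f h S f K S  input=h f $  — expand S -> epsilon
step 13: stack=$ S f h S f K  input=h f $  — expand K -> h c A h
step 14: stack=$ S f h S f h A c h  input=h f $  — match h
step 15: stack=$ S f h S f h A c  input=f $  — error: top is terminal c but lookahead is f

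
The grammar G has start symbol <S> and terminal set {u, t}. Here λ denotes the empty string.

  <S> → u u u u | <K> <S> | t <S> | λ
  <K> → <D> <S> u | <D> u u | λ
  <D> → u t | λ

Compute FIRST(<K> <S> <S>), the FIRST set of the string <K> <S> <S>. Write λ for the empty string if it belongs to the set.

{λ, t, u}

FIRST(<D>): from <D>→u t we get {u}; from <D>→λ we get {λ}. So FIRST(<D>) = {λ, u}.
FIRST(<S>): from <S>→u u u u we get {u}; from <S>→<K> <S> we get {λ, t, u}; from <S>→t <S> we get {t}; from <S>→λ we get {λ}. So FIRST(<S>) = {λ, t, u}.
FIRST(<K>): from <K>→<D> <S> u we get {t, u}; from <K>→<D> u u we get {u}; from <K>→λ we get {λ}. So FIRST(<K>) = {λ, t, u}.
FIRST(<K> <S> <S>): take FIRST of each symbol in turn, carrying on past any symbol whose FIRST contains λ; result {λ, t, u}.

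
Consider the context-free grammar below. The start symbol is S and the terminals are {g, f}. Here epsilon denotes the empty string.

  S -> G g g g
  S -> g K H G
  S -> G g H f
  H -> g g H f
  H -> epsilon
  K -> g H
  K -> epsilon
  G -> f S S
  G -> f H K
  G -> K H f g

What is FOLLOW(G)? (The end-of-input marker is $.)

FIRST(H) = {epsilon, g}
FIRST(K) = {epsilon, g}
FIRST(G) = {f, g}  (via K H f g)
FIRST(S) = {f, g}  (via G g g g, G g H f)
FOLLOW(S) includes $ since S is the start symbol.
FOLLOW(S): in G->f S S (occurrence 1), S is followed by S with FIRST {f, g}; in G->f S S (occurrence 2), the suffix after S is empty, so FOLLOW(S) ⊇ FOLLOW(G) = {$, f, g}. Thus FOLLOW(S) = {$, f, g}.
FOLLOW(G): in S->G g g g, G is followed by g g g with FIRST {g}; in S->g K H G, the suffix after G is empty, so FOLLOW(G) ⊇ FOLLOW(S) = {$, f, g}; in S->G g H f, G is followed by g H f with FIRST {g}. Thus FOLLOW(G) = {$, f, g}.
FOLLOW(K): in S->g K H G, K is followed by H G with FIRST {f, g}; in G->f H K, the suffix after K is empty, so FOLLOW(K) ⊇ FOLLOW(G) = {$, f, g}; in G->K H f g, K is followed by H f g with FIRST {f, g}. Thus FOLLOW(K) = {$, f, g}.
FOLLOW(H): in S->g K H G, H is followed by G with FIRST {f, g}; in S->G g H f, H is followed by f with FIRST {f}; in H->g g H f, H is followed by f with FIRST {f}; in K->g H, the suffix after H is empty, so FOLLOW(H) ⊇ FOLLOW(K) = {$, f, g}; in G->f H K, H is followed by K with FIRST {epsilon, g}; in G->f H K, the suffix after H is nullable, so FOLLOW(H) ⊇ FOLLOW(G) = {$, f, g}; in G->K H f g, H is followed by f g with FIRST {f}. Thus FOLLOW(H) = {$, f, g}.

{$, f, g}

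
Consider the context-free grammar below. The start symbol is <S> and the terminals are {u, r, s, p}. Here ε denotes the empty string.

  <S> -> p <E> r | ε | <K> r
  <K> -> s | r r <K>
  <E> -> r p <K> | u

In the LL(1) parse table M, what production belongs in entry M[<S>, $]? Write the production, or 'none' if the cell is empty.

FIRST(<K>): from <K>->s we get {s}; from <K>->r r <K> we get {r}. So FIRST(<K>) = {r, s}.
FIRST(<E>): from <E>->r p <K> we get {r}; from <E>->u we get {u}. So FIRST(<E>) = {r, u}.
FIRST(<S>): from <S>->p <E> r we get {p}; from <S>->ε we get {ε}; from <S>-><K> r we get {r, s}. So FIRST(<S>) = {ε, p, r, s}.
FOLLOW(<S>) includes $ since <S> is the start symbol.
FOLLOW(<S>): <S> appears on no right-hand side. Thus FOLLOW(<S>) = {$}.
For <S> -> p <E> r: FIRST(p <E> r) = {p}, so it goes in M[<S>, t] for t ∈ {p}.
For <S> -> ε: FIRST(ε) = {ε}, so it goes in M[<S>, t] for t ∈ {}; since ε ∈ FIRST, also for every t ∈ FOLLOW(<S>) = {$}.
For <S> -> <K> r: FIRST(<K> r) = {r, s}, so it goes in M[<S>, t] for t ∈ {r, s}.

<S> -> ε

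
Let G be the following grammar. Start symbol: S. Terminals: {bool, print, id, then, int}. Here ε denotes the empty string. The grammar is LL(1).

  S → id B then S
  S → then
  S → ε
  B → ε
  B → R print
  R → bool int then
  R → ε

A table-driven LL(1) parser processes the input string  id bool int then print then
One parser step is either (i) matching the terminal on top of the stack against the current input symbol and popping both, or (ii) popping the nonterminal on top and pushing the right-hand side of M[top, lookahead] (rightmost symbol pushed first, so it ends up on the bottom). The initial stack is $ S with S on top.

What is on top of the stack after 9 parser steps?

step 1: stack=$ S  input=id bool int then print then $  — expand S → id B then S
step 2: stack=$ S then B id  input=id bool int then print then $  — match id
step 3: stack=$ S then B  input=bool int then print then $  — expand B → R print
step 4: stack=$ S then print R  input=bool int then print then $  — expand R → bool int then
step 5: stack=$ S then print then int bool  input=bool int then print then $  — match bool
step 6: stack=$ S then print then int  input=int then print then $  — match int
step 7: stack=$ S then print then  input=then print then $  — match then
step 8: stack=$ S then print  input=print then $  — match print
step 9: stack=$ S then  input=then $  — match then
Stack after step 9: $ S (top = S).

S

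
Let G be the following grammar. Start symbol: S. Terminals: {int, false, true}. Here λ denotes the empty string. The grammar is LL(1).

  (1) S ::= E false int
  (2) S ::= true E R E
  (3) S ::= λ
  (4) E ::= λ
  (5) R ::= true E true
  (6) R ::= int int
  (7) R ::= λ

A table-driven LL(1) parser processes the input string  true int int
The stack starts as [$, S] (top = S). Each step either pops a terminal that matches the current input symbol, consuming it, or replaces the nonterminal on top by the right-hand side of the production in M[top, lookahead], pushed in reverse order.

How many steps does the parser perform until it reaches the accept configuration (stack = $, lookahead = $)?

step 1: stack=$ S  input=true int int $  — expand S ::= true E R E
step 2: stack=$ E R E true  input=true int int $  — match true
step 3: stack=$ E R E  input=int int $  — expand E ::= λ
step 4: stack=$ E R  input=int int $  — expand R ::= int int
step 5: stack=$ E int int  input=int int $  — match int
step 6: stack=$ E int  input=int $  — match int
step 7: stack=$ E  input=$  — expand E ::= λ
Accept reached after 7 steps.

7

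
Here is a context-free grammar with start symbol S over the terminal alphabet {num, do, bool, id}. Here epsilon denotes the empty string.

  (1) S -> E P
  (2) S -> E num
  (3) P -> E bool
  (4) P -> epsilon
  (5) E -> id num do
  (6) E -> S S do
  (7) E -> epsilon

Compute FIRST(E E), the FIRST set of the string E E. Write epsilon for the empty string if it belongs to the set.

{epsilon, bool, do, id, num}

FIRST(S) = {epsilon, bool, do, id, num}  (via E P, E num)
FIRST(E) = {epsilon, bool, do, id, num}  (via S S do)
FIRST(P) = {epsilon, bool, do, id, num}  (via E bool)
FIRST(E E): take FIRST of each symbol in turn, carrying on past any symbol whose FIRST contains epsilon; result {epsilon, bool, do, id, num}.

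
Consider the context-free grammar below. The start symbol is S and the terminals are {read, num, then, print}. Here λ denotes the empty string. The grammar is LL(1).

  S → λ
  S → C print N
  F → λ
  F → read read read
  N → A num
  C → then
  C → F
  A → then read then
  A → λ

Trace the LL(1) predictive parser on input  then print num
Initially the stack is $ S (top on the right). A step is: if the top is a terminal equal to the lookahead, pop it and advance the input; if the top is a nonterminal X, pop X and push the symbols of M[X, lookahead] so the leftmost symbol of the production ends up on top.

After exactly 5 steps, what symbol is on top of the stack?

step 1: stack=$ S  input=then print num $  — expand S → C print N
step 2: stack=$ N print C  input=then print num $  — expand C → then
step 3: stack=$ N print then  input=then print num $  — match then
step 4: stack=$ N print  input=print num $  — match print
step 5: stack=$ N  input=num $  — expand N → A num
Stack after step 5: $ num A (top = A).

A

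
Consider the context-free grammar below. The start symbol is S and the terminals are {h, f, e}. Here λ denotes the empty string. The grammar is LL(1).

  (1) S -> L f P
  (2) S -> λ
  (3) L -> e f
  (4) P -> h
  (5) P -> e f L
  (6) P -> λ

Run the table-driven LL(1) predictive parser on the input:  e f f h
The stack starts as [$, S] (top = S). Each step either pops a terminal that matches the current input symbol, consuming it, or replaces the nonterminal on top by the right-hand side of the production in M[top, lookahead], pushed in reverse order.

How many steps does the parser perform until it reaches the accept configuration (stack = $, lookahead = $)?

     Stack      Input      Action
  1  $ S        e f f h $  expand S -> L f P
  2  $ P f L    e f f h $  expand L -> e f
  3  $ P f f e  e f f h $  match e
  4  $ P f f    f f h $    match f
  5  $ P f      f h $      match f
  6  $ P        h $        expand P -> h
  7  $ h        h $        match h
Accept reached after 7 steps.

7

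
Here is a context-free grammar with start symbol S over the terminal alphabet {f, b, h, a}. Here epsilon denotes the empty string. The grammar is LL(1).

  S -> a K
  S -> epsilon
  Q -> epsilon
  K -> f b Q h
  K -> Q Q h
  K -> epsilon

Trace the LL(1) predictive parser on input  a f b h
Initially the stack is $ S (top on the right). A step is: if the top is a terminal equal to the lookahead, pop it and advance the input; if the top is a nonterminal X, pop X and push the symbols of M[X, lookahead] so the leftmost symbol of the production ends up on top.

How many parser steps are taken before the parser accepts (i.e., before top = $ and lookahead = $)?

7

     Stack      Input      Action
  1  $ S        a f b h $  expand S -> a K
  2  $ K a      a f b h $  match a
  3  $ K        f b h $    expand K -> f b Q h
  4  $ h Q b f  f b h $    match f
  5  $ h Q b    b h $      match b
  6  $ h Q      h $        expand Q -> epsilon
  7  $ h        h $        match h
Accept reached after 7 steps.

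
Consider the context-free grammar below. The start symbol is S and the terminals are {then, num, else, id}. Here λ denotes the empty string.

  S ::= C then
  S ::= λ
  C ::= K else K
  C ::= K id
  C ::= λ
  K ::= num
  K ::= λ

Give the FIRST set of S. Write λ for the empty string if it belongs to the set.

{λ, else, id, num, then}

FIRST(K) = {λ, num}
FIRST(C) = {λ, else, id, num}  (via K else K, K id)
FIRST(S) = {λ, else, id, num, then}  (via C then)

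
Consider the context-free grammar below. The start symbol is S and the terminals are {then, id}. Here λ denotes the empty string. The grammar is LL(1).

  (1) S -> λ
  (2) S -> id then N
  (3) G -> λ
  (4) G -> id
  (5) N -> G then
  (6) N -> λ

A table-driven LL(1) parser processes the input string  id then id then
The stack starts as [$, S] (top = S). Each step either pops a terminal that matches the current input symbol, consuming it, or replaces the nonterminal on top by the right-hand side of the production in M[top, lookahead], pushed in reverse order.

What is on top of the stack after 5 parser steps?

id

     Stack        Input              Action
  1  $ S          id then id then $  expand S -> id then N
  2  $ N then id  id then id then $  match id
  3  $ N then     then id then $     match then
  4  $ N          id then $          expand N -> G then
  5  $ then G     id then $          expand G -> id
Stack after step 5: $ then id (top = id).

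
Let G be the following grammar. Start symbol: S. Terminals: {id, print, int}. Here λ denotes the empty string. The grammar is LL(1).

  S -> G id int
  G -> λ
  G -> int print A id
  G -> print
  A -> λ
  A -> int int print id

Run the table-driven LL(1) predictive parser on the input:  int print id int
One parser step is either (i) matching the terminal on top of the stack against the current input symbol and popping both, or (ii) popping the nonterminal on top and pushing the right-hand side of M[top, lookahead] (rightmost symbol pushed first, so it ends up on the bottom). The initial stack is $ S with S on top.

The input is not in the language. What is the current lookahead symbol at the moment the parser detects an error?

step 1: stack=$ S  input=int print id int $  — expand S -> G id int
step 2: stack=$ int id G  input=int print id int $  — expand G -> int print A id
step 3: stack=$ int id id A print int  input=int print id int $  — match int
step 4: stack=$ int id id A print  input=print id int $  — match print
step 5: stack=$ int id id A  input=id int $  — expand A -> λ
step 6: stack=$ int id id  input=id int $  — match id
step 7: stack=$ int id  input=int $  — error: top is terminal id but lookahead is int

int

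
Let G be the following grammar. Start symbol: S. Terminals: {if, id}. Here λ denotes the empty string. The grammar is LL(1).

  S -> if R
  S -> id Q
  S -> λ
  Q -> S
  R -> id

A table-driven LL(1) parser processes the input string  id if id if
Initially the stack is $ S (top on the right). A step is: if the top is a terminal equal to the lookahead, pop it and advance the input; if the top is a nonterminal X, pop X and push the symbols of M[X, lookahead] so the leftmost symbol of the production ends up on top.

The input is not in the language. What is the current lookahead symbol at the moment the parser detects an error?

if

     Stack   Input          Action
  1  $ S     id if id if $  expand S -> id Q
  2  $ Q id  id if id if $  match id
  3  $ Q     if id if $     expand Q -> S
  4  $ S     if id if $     expand S -> if R
  5  $ R if  if id if $     match if
  6  $ R     id if $        expand R -> id
  7  $ id    id if $        match id
  8  $       if $           error: stack empty but input remains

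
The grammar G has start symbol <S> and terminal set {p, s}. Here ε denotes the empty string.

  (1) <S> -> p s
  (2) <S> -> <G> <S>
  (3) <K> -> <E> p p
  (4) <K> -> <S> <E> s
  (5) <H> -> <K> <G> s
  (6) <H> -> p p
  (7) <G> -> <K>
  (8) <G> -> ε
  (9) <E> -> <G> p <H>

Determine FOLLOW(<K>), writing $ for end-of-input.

FIRST(<S>): from <S>->p s we get {p}; from <S>-><G> <S> we get {p}. So FIRST(<S>) = {p}.
FIRST(<K>): from <K>-><E> p p we get {p}; from <K>-><S> <E> s we get {p}. So FIRST(<K>) = {p}.
FIRST(<H>): from <H>-><K> <G> s we get {p}; from <H>->p p we get {p}. So FIRST(<H>) = {p}.
FIRST(<G>): from <G>-><K> we get {p}; from <G>->ε we get {ε}. So FIRST(<G>) = {ε, p}.
FIRST(<E>): from <E>-><G> p <H> we get {p}. So FIRST(<E>) = {p}.
FOLLOW(<S>) includes $ since <S> is the start symbol.
FOLLOW(<S>): in <S>-><G> <S>, the suffix after <S> is empty (adds nothing new); in <K>-><S> <E> s, <S> is followed by <E> s with FIRST {p}. Thus FOLLOW(<S>) = {$, p}.
FOLLOW(<G>): in <S>-><G> <S>, <G> is followed by <S> with FIRST {p}; in <H>-><K> <G> s, <G> is followed by s with FIRST {s}; in <E>-><G> p <H>, <G> is followed by p <H> with FIRST {p}. Thus FOLLOW(<G>) = {p, s}.
FOLLOW(<K>): in <H>-><K> <G> s, <K> is followed by <G> s with FIRST {p, s}; in <G>-><K>, the suffix after <K> is empty, so FOLLOW(<K>) ⊇ FOLLOW(<G>) = {p, s}. Thus FOLLOW(<K>) = {p, s}.
FOLLOW(<E>): in <K>-><E> p p, <E> is followed by p p with FIRST {p}; in <K>-><S> <E> s, <E> is followed by s with FIRST {s}. Thus FOLLOW(<E>) = {p, s}.
FOLLOW(<H>): in <E>-><G> p <H>, the suffix after <H> is empty, so FOLLOW(<H>) ⊇ FOLLOW(<E>) = {p, s}. Thus FOLLOW(<H>) = {p, s}.

{p, s}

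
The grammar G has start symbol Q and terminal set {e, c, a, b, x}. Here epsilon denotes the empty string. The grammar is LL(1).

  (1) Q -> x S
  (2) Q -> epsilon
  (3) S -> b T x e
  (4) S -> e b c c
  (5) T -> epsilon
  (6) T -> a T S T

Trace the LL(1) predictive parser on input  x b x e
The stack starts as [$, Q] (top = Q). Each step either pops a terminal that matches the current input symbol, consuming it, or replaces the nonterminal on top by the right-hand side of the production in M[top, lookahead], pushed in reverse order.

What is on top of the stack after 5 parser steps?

step 1: stack=$ Q  input=x b x e $  — expand Q -> x S
step 2: stack=$ S x  input=x b x e $  — match x
step 3: stack=$ S  input=b x e $  — expand S -> b T x e
step 4: stack=$ e x T b  input=b x e $  — match b
step 5: stack=$ e x T  input=x e $  — expand T -> epsilon
Stack after step 5: $ e x (top = x).

x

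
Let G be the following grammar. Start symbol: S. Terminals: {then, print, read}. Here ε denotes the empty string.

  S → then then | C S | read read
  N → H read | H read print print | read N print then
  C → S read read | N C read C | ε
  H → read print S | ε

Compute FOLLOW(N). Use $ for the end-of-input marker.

{print, read, then}

FIRST(H): from H→read print S we get {read}; from H→ε we get {ε}. So FIRST(H) = {ε, read}.
FIRST(N): from N→H read we get {read}; from N→H read print print we get {read}; from N→read N print then we get {read}. So FIRST(N) = {read}.
FIRST(S): from S→then then we get {then}; from S→C S we get {read, then}; from S→read read we get {read}. So FIRST(S) = {read, then}.
FIRST(C): from C→S read read we get {read, then}; from C→N C read C we get {read}; from C→ε we get {ε}. So FIRST(C) = {ε, read, then}.
FOLLOW(S) includes $ since S is the start symbol.
FOLLOW(N): in N→read N print then, N is followed by print then with FIRST {print}; in C→N C read C, N is followed by C read C with FIRST {read, then}. Thus FOLLOW(N) = {print, read, then}.
FOLLOW(C): in S→C S, C is followed by S with FIRST {read, then}; in C→N C read C (occurrence 1), C is followed by read C with FIRST {read}; in C→N C read C (occurrence 2), the suffix after C is empty (adds nothing new). Thus FOLLOW(C) = {read, then}.
FOLLOW(H): in N→H read, H is followed by read with FIRST {read}; in N→H read print print, H is followed by read print print with FIRST {read}. Thus FOLLOW(H) = {read}.
FOLLOW(S): in S→C S, the suffix after S is empty (adds nothing new); in C→S read read, S is followed by read read with FIRST {read}; in H→read print S, the suffix after S is empty, so FOLLOW(S) ⊇ FOLLOW(H) = {read}. Thus FOLLOW(S) = {$, read}.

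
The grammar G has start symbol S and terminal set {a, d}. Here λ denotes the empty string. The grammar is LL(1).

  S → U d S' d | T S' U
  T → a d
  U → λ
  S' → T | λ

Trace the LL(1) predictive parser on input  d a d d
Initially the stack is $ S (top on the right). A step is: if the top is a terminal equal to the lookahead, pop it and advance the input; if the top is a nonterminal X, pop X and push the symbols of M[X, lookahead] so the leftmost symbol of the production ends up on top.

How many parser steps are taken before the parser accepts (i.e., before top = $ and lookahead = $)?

step 1: stack=$ S  input=d a d d $  — expand S → U d S' d
step 2: stack=$ d S' d U  input=d a d d $  — expand U → λ
step 3: stack=$ d S' d  input=d a d d $  — match d
step 4: stack=$ d S'  input=a d d $  — expand S' → T
step 5: stack=$ d T  input=a d d $  — expand T → a d
step 6: stack=$ d d a  input=a d d $  — match a
step 7: stack=$ d d  input=d d $  — match d
step 8: stack=$ d  input=d $  — match d
Accept reached after 8 steps.

8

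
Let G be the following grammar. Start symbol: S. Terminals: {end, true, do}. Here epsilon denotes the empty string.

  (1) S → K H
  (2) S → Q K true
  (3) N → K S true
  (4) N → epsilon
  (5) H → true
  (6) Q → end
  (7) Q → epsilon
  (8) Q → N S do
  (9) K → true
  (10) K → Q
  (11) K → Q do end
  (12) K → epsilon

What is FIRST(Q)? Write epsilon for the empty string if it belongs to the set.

FIRST(H): from H→true we get {true}. So FIRST(H) = {true}.
FIRST(S): from S→K H we get {do, end, true}; from S→Q K true we get {do, end, true}. So FIRST(S) = {do, end, true}.
FIRST(N): from N→K S true we get {do, end, true}; from N→epsilon we get {epsilon}. So FIRST(N) = {epsilon, do, end, true}.
FIRST(Q): from Q→end we get {end}; from Q→epsilon we get {epsilon}; from Q→N S do we get {do, end, true}. So FIRST(Q) = {epsilon, do, end, true}.
FIRST(K): from K→true we get {true}; from K→Q we get {epsilon, do, end, true}; from K→Q do end we get {do, end, true}; from K→epsilon we get {epsilon}. So FIRST(K) = {epsilon, do, end, true}.

{epsilon, do, end, true}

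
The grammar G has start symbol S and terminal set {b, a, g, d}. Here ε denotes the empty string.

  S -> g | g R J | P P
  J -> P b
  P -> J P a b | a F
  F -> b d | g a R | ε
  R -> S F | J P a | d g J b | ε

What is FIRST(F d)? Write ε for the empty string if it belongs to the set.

FIRST(F) = {ε, b, g}
FIRST(S) = {a, g}  (via P P)
FIRST(J) = {a}  (via P b)
FIRST(P) = {a}  (via J P a b)
FIRST(R) = {ε, a, d, g}  (via S F, J P a)
FIRST(F d): take FIRST of each symbol in turn, carrying on past any symbol whose FIRST contains ε; result {b, d, g}.

{b, d, g}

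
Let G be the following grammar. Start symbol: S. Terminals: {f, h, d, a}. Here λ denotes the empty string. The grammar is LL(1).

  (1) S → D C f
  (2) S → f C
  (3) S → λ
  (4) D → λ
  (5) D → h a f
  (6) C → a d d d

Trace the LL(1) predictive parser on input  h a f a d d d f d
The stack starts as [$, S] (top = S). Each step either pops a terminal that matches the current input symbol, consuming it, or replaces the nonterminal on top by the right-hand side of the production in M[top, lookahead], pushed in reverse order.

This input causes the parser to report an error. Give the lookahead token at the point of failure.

d

      Stack        Input                Action
   1  $ S          h a f a d d d f d $  expand S → D C f
   2  $ f C D      h a f a d d d f d $  expand D → h a f
   3  $ f C f a h  h a f a d d d f d $  match h
   4  $ f C f a    a f a d d d f d $    match a
   5  $ f C f      f a d d d f d $      match f
   6  $ f C        a d d d f d $        expand C → a d d d
   7  $ f d d d a  a d d d f d $        match a
   8  $ f d d d    d d d f d $          match d
   9  $ f d d      d d f d $            match d
  10  $ f d        d f d $              match d
  11  $ f          f d $                match f
  12  $            d $                  error: stack empty but input remains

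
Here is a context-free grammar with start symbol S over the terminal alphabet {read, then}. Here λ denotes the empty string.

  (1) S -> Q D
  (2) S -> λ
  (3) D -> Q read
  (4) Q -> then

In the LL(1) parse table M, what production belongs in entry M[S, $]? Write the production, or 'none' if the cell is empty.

S -> λ

FIRST(Q) = {then}
FIRST(S) = {λ, then}  (via Q D)
FIRST(D) = {then}  (via Q read)
FOLLOW(S) includes $ since S is the start symbol.
FOLLOW(S): S appears on no right-hand side. Thus FOLLOW(S) = {$}.
For S -> Q D: FIRST(Q D) = {then}, so it goes in M[S, t] for t ∈ {then}.
For S -> λ: FIRST(λ) = {λ}, so it goes in M[S, t] for t ∈ {}; since λ ∈ FIRST, also for every t ∈ FOLLOW(S) = {$}.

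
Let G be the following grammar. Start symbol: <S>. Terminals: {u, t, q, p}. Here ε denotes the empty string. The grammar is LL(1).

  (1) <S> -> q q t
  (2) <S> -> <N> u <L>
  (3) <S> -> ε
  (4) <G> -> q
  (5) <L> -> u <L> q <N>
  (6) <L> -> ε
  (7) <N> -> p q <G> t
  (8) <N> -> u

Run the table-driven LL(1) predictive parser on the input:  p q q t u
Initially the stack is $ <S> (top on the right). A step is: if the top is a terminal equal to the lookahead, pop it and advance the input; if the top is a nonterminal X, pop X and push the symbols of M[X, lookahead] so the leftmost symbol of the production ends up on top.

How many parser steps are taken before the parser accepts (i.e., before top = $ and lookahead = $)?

9

     Stack              Input        Action
  1  $ <S>              p q q t u $  expand <S> -> <N> u <L>
  2  $ <L> u <N>        p q q t u $  expand <N> -> p q <G> t
  3  $ <L> u t <G> q p  p q q t u $  match p
  4  $ <L> u t <G> q    q q t u $    match q
  5  $ <L> u t <G>      q t u $      expand <G> -> q
  6  $ <L> u t q        q t u $      match q
  7  $ <L> u t          t u $        match t
  8  $ <L> u            u $          match u
  9  $ <L>              $            expand <L> -> ε
Accept reached after 9 steps.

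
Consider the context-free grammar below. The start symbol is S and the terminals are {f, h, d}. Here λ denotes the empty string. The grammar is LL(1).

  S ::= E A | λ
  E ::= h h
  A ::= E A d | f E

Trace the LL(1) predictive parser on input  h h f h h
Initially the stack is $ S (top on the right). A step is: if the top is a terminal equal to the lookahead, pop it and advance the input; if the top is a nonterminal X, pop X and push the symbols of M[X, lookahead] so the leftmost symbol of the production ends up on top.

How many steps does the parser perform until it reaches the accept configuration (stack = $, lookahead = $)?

step 1: stack=$ S  input=h h f h h $  — expand S ::= E A
step 2: stack=$ A E  input=h h f h h $  — expand E ::= h h
step 3: stack=$ A h h  input=h h f h h $  — match h
step 4: stack=$ A h  input=h f h h $  — match h
step 5: stack=$ A  input=f h h $  — expand A ::= f E
step 6: stack=$ E f  input=f h h $  — match f
step 7: stack=$ E  input=h h $  — expand E ::= h h
step 8: stack=$ h h  input=h h $  — match h
step 9: stack=$ h  input=h $  — match h
Accept reached after 9 steps.

9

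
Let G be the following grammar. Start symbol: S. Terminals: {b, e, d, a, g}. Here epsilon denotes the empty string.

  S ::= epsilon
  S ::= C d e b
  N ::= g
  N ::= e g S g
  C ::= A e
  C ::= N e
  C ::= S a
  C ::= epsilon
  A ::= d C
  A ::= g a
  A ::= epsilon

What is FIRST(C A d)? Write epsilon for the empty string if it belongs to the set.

{a, d, e, g}

FIRST(N) = {e, g}
FIRST(A) = {epsilon, d, g}
FIRST(S) = {epsilon, a, d, e, g}  (via C d e b)
FIRST(C) = {epsilon, a, d, e, g}  (via A e, N e, S a)
FIRST(C A d): take FIRST of each symbol in turn, carrying on past any symbol whose FIRST contains epsilon; result {a, d, e, g}.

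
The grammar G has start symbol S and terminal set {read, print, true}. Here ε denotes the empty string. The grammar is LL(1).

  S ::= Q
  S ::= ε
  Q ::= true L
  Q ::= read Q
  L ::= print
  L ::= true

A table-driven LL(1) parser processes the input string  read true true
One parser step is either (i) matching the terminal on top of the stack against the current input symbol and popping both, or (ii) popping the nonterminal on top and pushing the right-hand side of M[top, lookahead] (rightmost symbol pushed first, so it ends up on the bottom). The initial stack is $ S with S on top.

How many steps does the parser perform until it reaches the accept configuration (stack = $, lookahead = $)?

7

step 1: stack=$ S  input=read true true $  — expand S ::= Q
step 2: stack=$ Q  input=read true true $  — expand Q ::= read Q
step 3: stack=$ Q read  input=read true true $  — match read
step 4: stack=$ Q  input=true true $  — expand Q ::= true L
step 5: stack=$ L true  input=true true $  — match true
step 6: stack=$ L  input=true $  — expand L ::= true
step 7: stack=$ true  input=true $  — match true
Accept reached after 7 steps.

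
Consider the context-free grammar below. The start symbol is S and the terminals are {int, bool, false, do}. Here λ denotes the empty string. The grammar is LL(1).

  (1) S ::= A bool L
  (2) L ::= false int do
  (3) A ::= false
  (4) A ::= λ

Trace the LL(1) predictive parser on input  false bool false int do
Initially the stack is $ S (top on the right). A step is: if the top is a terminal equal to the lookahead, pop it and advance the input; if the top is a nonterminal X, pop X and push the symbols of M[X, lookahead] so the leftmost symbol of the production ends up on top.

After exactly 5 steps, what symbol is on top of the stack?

false

step 1: stack=$ S  input=false bool false int do $  — expand S ::= A bool L
step 2: stack=$ L bool A  input=false bool false int do $  — expand A ::= false
step 3: stack=$ L bool false  input=false bool false int do $  — match false
step 4: stack=$ L bool  input=bool false int do $  — match bool
step 5: stack=$ L  input=false int do $  — expand L ::= false int do
Stack after step 5: $ do int false (top = false).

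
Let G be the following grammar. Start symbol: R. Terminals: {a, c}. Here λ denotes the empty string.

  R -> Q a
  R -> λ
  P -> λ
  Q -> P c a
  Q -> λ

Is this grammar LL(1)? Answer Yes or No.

FIRST(R) = {λ, a, c}
FIRST(P) = {λ}
FIRST(Q) = {λ, c}
FOLLOW(R) = {$}
FOLLOW(P) = {c}
FOLLOW(Q) = {a}
Each cell of M receives at most one production.

Yes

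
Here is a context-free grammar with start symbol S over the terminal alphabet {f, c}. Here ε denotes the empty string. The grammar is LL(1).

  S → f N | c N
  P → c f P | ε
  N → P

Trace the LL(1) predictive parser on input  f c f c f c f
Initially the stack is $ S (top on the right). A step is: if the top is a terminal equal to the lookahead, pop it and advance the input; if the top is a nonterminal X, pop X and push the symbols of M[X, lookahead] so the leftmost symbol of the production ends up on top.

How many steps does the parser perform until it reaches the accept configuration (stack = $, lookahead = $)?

step 1: stack=$ S  input=f c f c f c f $  — expand S → f N
step 2: stack=$ N f  input=f c f c f c f $  — match f
step 3: stack=$ N  input=c f c f c f $  — expand N → P
step 4: stack=$ P  input=c f c f c f $  — expand P → c f P
step 5: stack=$ P f c  input=c f c f c f $  — match c
step 6: stack=$ P f  input=f c f c f $  — match f
step 7: stack=$ P  input=c f c f $  — expand P → c f P
step 8: stack=$ P f c  input=c f c f $  — match c
step 9: stack=$ P f  input=f c f $  — match f
step 10: stack=$ P  input=c f $  — expand P → c f P
step 11: stack=$ P f c  input=c f $  — match c
step 12: stack=$ P f  input=f $  — match f
step 13: stack=$ P  input=$  — expand P → ε
Accept reached after 13 steps.

13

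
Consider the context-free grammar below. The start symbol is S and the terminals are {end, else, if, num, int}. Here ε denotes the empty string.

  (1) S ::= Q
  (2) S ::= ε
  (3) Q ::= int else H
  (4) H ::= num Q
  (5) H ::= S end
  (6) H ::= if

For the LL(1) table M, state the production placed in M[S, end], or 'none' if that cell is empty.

S ::= ε

FIRST(Q) = {int}
FIRST(S) = {ε, int}  (via Q)
FIRST(H) = {end, if, int, num}  (via S end)
FOLLOW(S) includes $ since S is the start symbol.
FOLLOW(S): in H::=S end, S is followed by end with FIRST {end}. Thus FOLLOW(S) = {$, end}.
For S ::= Q: FIRST(Q) = {int}, so it goes in M[S, t] for t ∈ {int}.
For S ::= ε: FIRST(ε) = {ε}, so it goes in M[S, t] for t ∈ {}; since ε ∈ FIRST, also for every t ∈ FOLLOW(S) = {$, end}.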